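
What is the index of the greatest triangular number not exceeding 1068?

Solve n(n+1)/2 ≤ 1068 for integer n.
n = 45 gives 1035 ≤ 1068, while n = 46 gives 1081 > 1068; so the answer is index 45.

45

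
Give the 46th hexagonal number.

The 46th hexagonal number is n(2n−1) with n = 46.
46·(2·46 − 1) = 46·91 = 4186.

4186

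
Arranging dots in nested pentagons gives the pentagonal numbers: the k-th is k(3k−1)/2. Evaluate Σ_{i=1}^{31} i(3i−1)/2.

Σ i(3i−1)/2 = (3Σi² − Σi) / 2 over i = 1..31.
Σi = 496 and Σi² = 10416.
(3·10416 − 1·496) / 2 = 30752/2 = 15376.

15376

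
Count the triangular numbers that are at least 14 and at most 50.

The n-th triangular number is n(n+1)/2.
Smallest index with value ≥ 14: n = 5 (giving 15).
Largest index with value ≤ 50: n = 9 (giving 45).
Indices 5 through 9: 5 terms.

5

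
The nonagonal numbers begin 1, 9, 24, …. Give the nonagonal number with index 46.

46·(7·46 − 5)/2 = 46·317/2 = 7291.

7291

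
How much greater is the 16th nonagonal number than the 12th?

16·(7·16 − 5)/2 = 856 and 12·(7·12 − 5)/2 = 474.
Difference: 856 − 474 = 382.

382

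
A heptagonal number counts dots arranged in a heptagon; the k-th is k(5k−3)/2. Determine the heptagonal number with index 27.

The 27th heptagonal number is n(5n−3)/2 with n = 27.
27·(5·27 − 3)/2 = 27·132/2 = 27·66 = 1782.

1782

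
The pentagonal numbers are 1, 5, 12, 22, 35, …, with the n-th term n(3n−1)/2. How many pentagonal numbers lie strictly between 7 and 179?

The n-th pentagonal number is n(3n−1)/2.
Smallest index with value > 7: n = 3 (giving 12).
Largest index with value < 179: n = 11 (giving 176).
Indices 3 through 11: 9 terms.

9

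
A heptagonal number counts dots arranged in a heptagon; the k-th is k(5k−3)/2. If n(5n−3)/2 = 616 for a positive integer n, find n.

Set n(5n−3)/2 = 616, giving 5n² − 3n − 1232 = 0.
The discriminant is 9 + 40·616 = 24649, and √24649 = 157.
So n = (3 + 157) / 10 = 160/10 = 16.

16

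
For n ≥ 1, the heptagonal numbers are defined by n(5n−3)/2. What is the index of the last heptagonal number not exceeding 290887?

Solve n(5n−3)/2 ≤ 290887 for integer n.
n = 341 gives 290191 ≤ 290887, while n = 342 gives 291897 > 290887; so the answer is index 341.

341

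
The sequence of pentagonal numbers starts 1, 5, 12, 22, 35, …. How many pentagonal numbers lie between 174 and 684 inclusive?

11

The n-th pentagonal number is n(3n−1)/2.
Smallest index with value ≥ 174: n = 11 (giving 176).
Largest index with value ≤ 684: n = 21 (giving 651).
Indices 11 through 21: 11 terms.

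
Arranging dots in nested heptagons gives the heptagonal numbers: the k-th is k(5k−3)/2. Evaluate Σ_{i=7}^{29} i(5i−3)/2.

20539

Σ i(5i−3)/2 = (5Σi² − 3Σi) / 2 over i = 7..29.
Σi = 435 − 21 = 414 and Σi² = 8555 − 91 = 8464.
(5·8464 − 3·414) / 2 = 41078/2 = 20539.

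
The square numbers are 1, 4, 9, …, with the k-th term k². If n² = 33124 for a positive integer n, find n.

We need n² = 33124, so n = √33124 = 182.

182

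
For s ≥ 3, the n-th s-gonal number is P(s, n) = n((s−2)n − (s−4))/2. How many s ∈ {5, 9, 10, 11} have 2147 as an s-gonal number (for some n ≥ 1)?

1

s = 5: P(5, 38) = 2147. ✓
s = 9: P(9, 25) = 2125 and P(9, 26) = 2301; 2147 is not s-gonal.
s = 10: P(10, 23) = 2047 and P(10, 24) = 2232; 2147 is not s-gonal.
s = 11: P(11, 22) = 2101 and P(11, 23) = 2300; 2147 is not s-gonal.
Hits: s ∈ {5} → 1.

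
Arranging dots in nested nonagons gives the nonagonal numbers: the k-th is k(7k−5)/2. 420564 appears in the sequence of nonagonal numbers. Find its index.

Set n(7n−5)/2 = 420564, giving 7n² − 5n − 841128 = 0.
The discriminant is 25 + 56·420564 = 23551609, and √23551609 = 4853.
So n = (5 + 4853) / 14 = 4858/14 = 347.

347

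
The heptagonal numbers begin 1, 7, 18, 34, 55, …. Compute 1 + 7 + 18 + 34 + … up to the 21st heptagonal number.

7931

Σ i(5i−3)/2 = (5Σi² − 3Σi) / 2 over i = 1..21.
Σi = 231 and Σi² = 3311.
(5·3311 − 3·231) / 2 = 15862/2 = 7931.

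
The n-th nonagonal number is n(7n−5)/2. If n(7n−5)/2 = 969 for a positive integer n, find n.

17

Set n(7n−5)/2 = 969, giving 7n² − 5n − 1938 = 0.
The discriminant is 25 + 56·969 = 54289, and √54289 = 233.
So n = (5 + 233) / 14 = 238/14 = 17.
Check: 17·(7·17 − 5)/2 = 969. ✓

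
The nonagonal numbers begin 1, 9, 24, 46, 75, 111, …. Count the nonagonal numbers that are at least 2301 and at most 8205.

23

The n-th nonagonal number is n(7n−5)/2.
Smallest index with value ≥ 2301: n = 26 (giving 2301).
Largest index with value ≤ 8205: n = 48 (giving 7944).
Indices 26 through 48: 23 terms.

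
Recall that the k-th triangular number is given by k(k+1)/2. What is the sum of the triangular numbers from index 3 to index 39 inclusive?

10656

Σ i(i+1)/2 = (Σi² + Σi) / 2 over i = 3..39.
Σi = 780 − 3 = 777 and Σi² = 20540 − 5 = 20535.
(1·20535 + 1·777) / 2 = 21312/2 = 10656.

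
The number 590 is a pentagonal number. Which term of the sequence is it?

20

Set n(3n−1)/2 = 590, giving 3n² − n − 1180 = 0.
So n = (1 + 119) / 6 = 120/6 = 20.
Check: 20·(3·20 − 1)/2 = 590. ✓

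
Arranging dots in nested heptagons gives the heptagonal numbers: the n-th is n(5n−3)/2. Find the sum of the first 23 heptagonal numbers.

Σ i(5i−3)/2 = (5Σi² − 3Σi) / 2 over i = 1..23.
Σi = 276 and Σi² = 4324.
(5·4324 − 3·276) / 2 = 20792/2 = 10396.

10396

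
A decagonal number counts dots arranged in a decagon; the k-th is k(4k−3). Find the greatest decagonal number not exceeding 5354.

5076

Solve n(4n−3) ≤ 5354 for integer n.
n = 36 gives 5076 ≤ 5354, while n = 37 gives 5365 > 5354; so the answer is 5076.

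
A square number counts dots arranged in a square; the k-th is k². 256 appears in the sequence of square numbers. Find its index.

We need n² = 256, so n = √256 = 16.

16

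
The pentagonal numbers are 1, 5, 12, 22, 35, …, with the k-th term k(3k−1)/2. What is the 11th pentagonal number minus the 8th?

84

11·(3·11 − 1)/2 = 176 and 8·(3·8 − 1)/2 = 92.
Difference: 176 − 92 = 84.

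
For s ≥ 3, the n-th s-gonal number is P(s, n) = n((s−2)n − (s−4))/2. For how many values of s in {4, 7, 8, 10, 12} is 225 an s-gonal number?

s = 4: P(4, 15) = 225. ✓
s = 7: P(7, 9) = 189 and P(7, 10) = 235; 225 is not s-gonal.
s = 8: P(8, 9) = 225. ✓
s = 10: P(10, 7) = 175 and P(10, 8) = 232; 225 is not s-gonal.
s = 12: P(12, 7) = 217 and P(12, 8) = 288; 225 is not s-gonal.
Hits: s ∈ {4, 8} → 2.

2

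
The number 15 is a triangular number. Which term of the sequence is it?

5

Set n(n+1)/2 = 15, giving n² + n − 30 = 0.
So n = (-1 + 11) / 2 = 10/2 = 5.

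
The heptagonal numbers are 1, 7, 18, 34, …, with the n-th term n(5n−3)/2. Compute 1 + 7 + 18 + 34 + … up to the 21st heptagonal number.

Σ i(5i−3)/2 = (5Σi² − 3Σi) / 2 over i = 1..21.
Σi = 231 and Σi² = 3311.
(5·3311 − 3·231) / 2 = 15862/2 = 7931.

7931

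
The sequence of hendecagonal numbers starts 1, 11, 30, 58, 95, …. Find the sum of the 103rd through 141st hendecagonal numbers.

2617719

Σ i(9i−7)/2 = (9Σi² − 7Σi) / 2 over i = 103..141.
Σi = 10011 − 5253 = 4758 and Σi² = 944371 − 358955 = 585416.
(9·585416 − 7·4758) / 2 = 5235438/2 = 2617719.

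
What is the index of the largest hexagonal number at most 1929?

31

Solve n(2n−1) ≤ 1929 for integer n.
n = 31 gives 1891 ≤ 1929, while n = 32 gives 2016 > 1929; so the answer is index 31.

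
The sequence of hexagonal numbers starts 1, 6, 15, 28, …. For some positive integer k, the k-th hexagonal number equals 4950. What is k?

50

Set n(2n−1) = 4950, giving 2n² − n − 4950 = 0.
The discriminant is 1 + 8·4950 = 39601, and √39601 = 199.
So n = (1 + 199) / 4 = 200/4 = 50.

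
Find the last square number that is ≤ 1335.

Solve n² ≤ 1335 for integer n.
n = 36 gives 1296 ≤ 1335, while n = 37 gives 1369 > 1335; so the answer is 1296.

1296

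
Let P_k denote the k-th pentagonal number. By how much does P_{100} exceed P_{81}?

5149

100·(3·100 − 1)/2 = 14950 and 81·(3·81 − 1)/2 = 9801.
Difference: 14950 − 9801 = 5149.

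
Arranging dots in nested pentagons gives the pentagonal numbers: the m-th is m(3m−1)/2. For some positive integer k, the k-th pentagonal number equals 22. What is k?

Set n(3n−1)/2 = 22, giving 3n² − n − 44 = 0.
The discriminant is 1 + 24·22 = 529, and √529 = 23.
So n = (1 + 23) / 6 = 24/6 = 4.
Check: 4·(3·4 − 1)/2 = 22. ✓

4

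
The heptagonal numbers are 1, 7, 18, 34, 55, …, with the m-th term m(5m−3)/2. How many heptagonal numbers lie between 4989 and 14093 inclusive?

The n-th heptagonal number is n(5n−3)/2.
Smallest index with value ≥ 4989: n = 45 (giving 4995).
Largest index with value ≤ 14093: n = 75 (giving 13950).
Indices 45 through 75: 31 terms.

31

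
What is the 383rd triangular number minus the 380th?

383·384/2 = 73536 and 380·381/2 = 72390.
Difference: 73536 − 72390 = 1146.

1146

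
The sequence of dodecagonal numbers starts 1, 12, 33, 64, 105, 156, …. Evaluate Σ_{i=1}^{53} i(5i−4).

249471

Σ i(5i−4) = 5Σi² − 4Σi over i = 1..53.
Σi = 1431 and Σi² = 51039.
5·51039 − 4·1431 = 249471.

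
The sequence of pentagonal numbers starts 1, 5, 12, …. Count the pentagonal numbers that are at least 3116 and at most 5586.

16

The n-th pentagonal number is n(3n−1)/2.
Smallest index with value ≥ 3116: n = 46 (giving 3151).
Largest index with value ≤ 5586: n = 61 (giving 5551).
Indices 46 through 61: 16 terms.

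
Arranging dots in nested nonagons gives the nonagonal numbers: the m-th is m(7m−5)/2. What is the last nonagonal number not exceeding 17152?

Solve n(7n−5)/2 ≤ 17152 for integer n.
n = 70 gives 16975 ≤ 17152, while n = 71 gives 17466 > 17152; so the answer is 16975.

16975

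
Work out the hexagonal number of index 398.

316410

398·(2·398 − 1) = 398·795 = 316410.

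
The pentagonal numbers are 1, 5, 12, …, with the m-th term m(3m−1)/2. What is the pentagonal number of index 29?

29·(3·29 − 1)/2 = 29·86/2 = 29·43 = 1247.

1247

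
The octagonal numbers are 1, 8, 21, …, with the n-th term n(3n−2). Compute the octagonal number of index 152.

The 152nd octagonal number is n(3n−2) with n = 152.
152·(3·152 − 2) = 152·454 = 69008.

69008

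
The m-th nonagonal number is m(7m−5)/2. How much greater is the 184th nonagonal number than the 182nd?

2557

184·(7·184 − 5)/2 = 118036 and 182·(7·182 − 5)/2 = 115479.
Difference: 118036 − 115479 = 2557.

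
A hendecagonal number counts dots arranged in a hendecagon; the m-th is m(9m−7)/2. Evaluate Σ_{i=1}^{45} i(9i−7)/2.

137655

Σ i(9i−7)/2 = (9Σi² − 7Σi) / 2 over i = 1..45.
Σi = 1035 and Σi² = 31395.
(9·31395 − 7·1035) / 2 = 275310/2 = 137655.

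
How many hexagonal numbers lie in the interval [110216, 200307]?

The n-th hexagonal number is n(2n−1).
Smallest index with value ≥ 110216: n = 236 (giving 111156).
Largest index with value ≤ 200307: n = 316 (giving 199396).
Indices 236 through 316: 81 terms.

81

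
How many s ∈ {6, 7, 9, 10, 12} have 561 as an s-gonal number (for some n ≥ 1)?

s = 6: P(6, 17) = 561. ✓
s = 7: P(7, 15) = 540 and P(7, 16) = 616; 561 is not s-gonal.
s = 9: P(9, 13) = 559 and P(9, 14) = 651; 561 is not s-gonal.
s = 10: P(10, 12) = 540 and P(10, 13) = 637; 561 is not s-gonal.
s = 12: P(12, 11) = 561. ✓
Hits: s ∈ {6, 12} → 2.

2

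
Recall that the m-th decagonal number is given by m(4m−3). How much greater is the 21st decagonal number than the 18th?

459

21·(4·21 − 3) = 1701 and 18·(4·18 − 3) = 1242.
Difference: 1701 − 1242 = 459.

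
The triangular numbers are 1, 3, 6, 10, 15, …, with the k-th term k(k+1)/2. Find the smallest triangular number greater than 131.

Solve n(n+1)/2 > 131 for integer n.
The largest n with value ≤ 131 is 15 (since 120 ≤ 131 < 136), so the first above is n = 16, value 136.

136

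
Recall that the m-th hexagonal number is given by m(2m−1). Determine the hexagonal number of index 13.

325

The 13th hexagonal number is n(2n−1) with n = 13.
13·(2·13 − 1) = 13·25 = 325.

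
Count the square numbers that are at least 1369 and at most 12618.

The n-th square number is n².
Smallest index with value ≥ 1369: n = 37 (giving 1369).
Largest index with value ≤ 12618: n = 112 (giving 12544).
Indices 37 through 112: 76 terms.

76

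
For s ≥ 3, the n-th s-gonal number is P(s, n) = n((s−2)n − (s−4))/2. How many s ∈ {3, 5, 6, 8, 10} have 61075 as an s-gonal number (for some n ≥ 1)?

2

s = 3: P(3, 349) = 61075. ✓
s = 5: P(5, 201) = 60501 and P(5, 202) = 61105; 61075 is not s-gonal.
s = 6: P(6, 175) = 61075. ✓
s = 8: P(8, 143) = 61061 and P(8, 144) = 61920; 61075 is not s-gonal.
s = 10: P(10, 123) = 60147 and P(10, 124) = 61132; 61075 is not s-gonal.
Hits: s ∈ {3, 6} → 2.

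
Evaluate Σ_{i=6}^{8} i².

Σ_{i=6}^{8} i² = 204 − 55 = 149.

149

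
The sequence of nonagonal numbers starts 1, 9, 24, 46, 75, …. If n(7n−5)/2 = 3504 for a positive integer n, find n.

32

Set n(7n−5)/2 = 3504, giving 7n² − 5n − 7008 = 0.
The discriminant is 25 + 56·3504 = 196249, and √196249 = 443.
So n = (5 + 443) / 14 = 448/14 = 32.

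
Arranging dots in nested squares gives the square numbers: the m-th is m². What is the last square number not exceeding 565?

529

Solve n² ≤ 565 for integer n.
n = 23 gives 529 ≤ 565, while n = 24 gives 576 > 565; so the answer is 529.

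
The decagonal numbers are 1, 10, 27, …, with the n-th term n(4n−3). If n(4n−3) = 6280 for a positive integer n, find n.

40

Set n(4n−3) = 6280, giving 4n² − 3n − 6280 = 0.
The discriminant is 9 + 16·6280 = 100489, and √100489 = 317.
So n = (3 + 317) / 8 = 320/8 = 40.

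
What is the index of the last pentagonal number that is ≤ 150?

Solve n(3n−1)/2 ≤ 150 for integer n.
n = 10 gives 145 ≤ 150, while n = 11 gives 176 > 150; so the answer is index 10.

10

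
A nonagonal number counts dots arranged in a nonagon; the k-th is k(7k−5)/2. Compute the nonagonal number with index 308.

331254

The 308th nonagonal number is n(7n−5)/2 with n = 308.
308·(7·308 − 5)/2 = 308·2151/2 = 331254.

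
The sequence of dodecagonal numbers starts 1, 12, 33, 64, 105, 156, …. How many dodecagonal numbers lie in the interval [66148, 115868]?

37

The n-th dodecagonal number is n(5n−4).
Smallest index with value ≥ 66148: n = 116 (giving 66816).
Largest index with value ≤ 115868: n = 152 (giving 114912).
Indices 116 through 152: 37 terms.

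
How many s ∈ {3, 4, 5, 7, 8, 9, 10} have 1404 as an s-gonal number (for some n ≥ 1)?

s = 3: P(3, 52) = 1378 and P(3, 53) = 1431; 1404 is not s-gonal.
s = 4: P(4, 37) = 1369 and P(4, 38) = 1444; 1404 is not s-gonal.
s = 5: P(5, 30) = 1335 and P(5, 31) = 1426; 1404 is not s-gonal.
s = 7: P(7, 24) = 1404. ✓
s = 8: P(8, 21) = 1281 and P(8, 22) = 1408; 1404 is not s-gonal.
s = 9: P(9, 20) = 1350 and P(9, 21) = 1491; 1404 is not s-gonal.
s = 10: P(10, 19) = 1387 and P(10, 20) = 1540; 1404 is not s-gonal.
Hits: s ∈ {7} → 1.

1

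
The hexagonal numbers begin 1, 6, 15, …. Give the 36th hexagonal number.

The 36th hexagonal number is n(2n−1) with n = 36.
36·(2·36 − 1) = 36·71 = 2556.

2556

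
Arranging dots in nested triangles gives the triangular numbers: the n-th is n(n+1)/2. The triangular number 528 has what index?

32

Set n(n+1)/2 = 528, giving n² + n − 1056 = 0.
The discriminant is 1 + 8·528 = 4225, and √4225 = 65.
So n = (-1 + 65) / 2 = 64/2 = 32.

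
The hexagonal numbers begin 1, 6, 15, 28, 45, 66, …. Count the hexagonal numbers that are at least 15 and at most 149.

6

The n-th hexagonal number is n(2n−1).
Smallest index with value ≥ 15: n = 3 (giving 15).
Largest index with value ≤ 149: n = 8 (giving 120).
Indices 3 through 8: 6 terms.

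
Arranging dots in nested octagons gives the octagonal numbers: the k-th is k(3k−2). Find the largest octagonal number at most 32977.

Solve n(3n−2) ≤ 32977 for integer n.
n = 105 gives 32865 ≤ 32977, while n = 106 gives 33496 > 32977; so the answer is 32865.

32865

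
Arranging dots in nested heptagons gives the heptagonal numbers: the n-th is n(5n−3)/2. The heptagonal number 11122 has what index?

67

Set n(5n−3)/2 = 11122, giving 5n² − 3n − 22244 = 0.
The discriminant is 9 + 40·11122 = 444889, and √444889 = 667.
So n = (3 + 667) / 10 = 670/10 = 67.
Check: 67·(5·67 − 3)/2 = 11122. ✓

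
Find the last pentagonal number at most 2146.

2035

Solve n(3n−1)/2 ≤ 2146 for integer n.
n = 37 gives 2035 ≤ 2146, while n = 38 gives 2147 > 2146; so the answer is 2035.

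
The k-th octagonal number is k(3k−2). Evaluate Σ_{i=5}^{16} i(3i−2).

4146

Σ i(3i−2) = 3Σi² − 2Σi over i = 5..16.
Σi = 136 − 10 = 126 and Σi² = 1496 − 30 = 1466.
3·1466 − 2·126 = 4146.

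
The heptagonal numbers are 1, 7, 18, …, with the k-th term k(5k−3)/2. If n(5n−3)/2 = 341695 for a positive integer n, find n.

370

Set n(5n−3)/2 = 341695, giving 5n² − 3n − 683390 = 0.
The discriminant is 9 + 40·341695 = 13667809, and √13667809 = 3697.
So n = (3 + 3697) / 10 = 3700/10 = 370.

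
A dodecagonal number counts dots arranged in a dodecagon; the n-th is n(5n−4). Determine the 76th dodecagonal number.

28576

76·(5·76 − 4) = 76·376 = 28576.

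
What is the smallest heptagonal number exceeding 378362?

379665

Solve n(5n−3)/2 > 378362 for integer n.
The largest n with value ≤ 378362 is 389 (since 377719 ≤ 378362 < 379665), so the first above is n = 390, value 379665.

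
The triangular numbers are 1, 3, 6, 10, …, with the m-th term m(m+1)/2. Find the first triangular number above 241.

Solve n(n+1)/2 > 241 for integer n.
The largest n with value ≤ 241 is 21 (since 231 ≤ 241 < 253), so the first above is n = 22, value 253.

253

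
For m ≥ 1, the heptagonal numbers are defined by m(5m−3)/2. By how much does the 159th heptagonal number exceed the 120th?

159·(5·159 − 3)/2 = 62964 and 120·(5·120 − 3)/2 = 35820.
Difference: 62964 − 35820 = 27144.

27144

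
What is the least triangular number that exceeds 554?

Solve n(n+1)/2 > 554 for integer n.
The largest n with value ≤ 554 is 32 (since 528 ≤ 554 < 561), so the first above is n = 33, value 561.

561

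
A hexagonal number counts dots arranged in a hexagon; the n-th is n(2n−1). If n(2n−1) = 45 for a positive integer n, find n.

5

Set n(2n−1) = 45, giving 2n² − n − 45 = 0.
So n = (1 + 19) / 4 = 20/4 = 5.
Check: 5·(2·5 − 1) = 45. ✓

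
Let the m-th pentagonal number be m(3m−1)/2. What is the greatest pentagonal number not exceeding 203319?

202952

Solve n(3n−1)/2 ≤ 203319 for integer n.
n = 368 gives 202952 ≤ 203319, while n = 369 gives 204057 > 203319; so the answer is 202952.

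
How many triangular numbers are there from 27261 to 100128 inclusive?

The n-th triangular number is n(n+1)/2.
Smallest index with value ≥ 27261: n = 233 (giving 27261).
Largest index with value ≤ 100128: n = 447 (giving 100128).
Indices 233 through 447: 215 terms.

215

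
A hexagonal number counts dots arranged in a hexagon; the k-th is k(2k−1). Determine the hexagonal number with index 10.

The 10th hexagonal number is n(2n−1) with n = 10.
10·(2·10 − 1) = 10·19 = 190.

190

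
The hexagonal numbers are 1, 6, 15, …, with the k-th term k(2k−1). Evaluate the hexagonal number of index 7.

91

7·(2·7 − 1) = 7·13 = 91.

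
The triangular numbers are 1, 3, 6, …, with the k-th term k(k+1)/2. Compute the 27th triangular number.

The 27th triangular number is n(n+1)/2 with n = 27.
27·28/2 = 756/2 = 378.

378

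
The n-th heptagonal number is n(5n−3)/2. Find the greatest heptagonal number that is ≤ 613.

Solve n(5n−3)/2 ≤ 613 for integer n.
n = 15 gives 540 ≤ 613, while n = 16 gives 616 > 613; so the answer is 540.

540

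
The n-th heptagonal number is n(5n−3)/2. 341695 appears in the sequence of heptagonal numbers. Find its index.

370

Set n(5n−3)/2 = 341695, giving 5n² − 3n − 683390 = 0.
So n = (3 + 3697) / 10 = 3700/10 = 370.
Check: 370·(5·370 − 3)/2 = 341695. ✓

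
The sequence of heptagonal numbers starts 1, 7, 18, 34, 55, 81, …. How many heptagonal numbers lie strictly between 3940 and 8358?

The n-th heptagonal number is n(5n−3)/2.
Smallest index with value > 3940: n = 41 (giving 4141).
Largest index with value < 8358: n = 58 (giving 8323).
Indices 41 through 58: 18 terms.

18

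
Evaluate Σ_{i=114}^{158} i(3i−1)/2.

Σ i(3i−1)/2 = (3Σi² − Σi) / 2 over i = 114..158.
Σi = 12561 − 6441 = 6120 and Σi² = 1327279 − 487369 = 839910.
(3·839910 − 1·6120) / 2 = 2513610/2 = 1256805.

1256805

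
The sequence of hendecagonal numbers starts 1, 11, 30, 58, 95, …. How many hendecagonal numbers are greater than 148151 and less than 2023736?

489

The n-th hendecagonal number is n(9n−7)/2.
Smallest index with value > 148151: n = 182 (giving 148421).
Largest index with value < 2023736: n = 670 (giving 2017705).
Indices 182 through 670: 489 terms.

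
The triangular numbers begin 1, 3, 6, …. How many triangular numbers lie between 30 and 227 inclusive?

The n-th triangular number is n(n+1)/2.
Smallest index with value ≥ 30: n = 8 (giving 36).
Largest index with value ≤ 227: n = 20 (giving 210).
Indices 8 through 20: 13 terms.

13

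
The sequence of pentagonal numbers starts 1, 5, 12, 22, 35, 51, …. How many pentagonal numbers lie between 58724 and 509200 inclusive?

384

The n-th pentagonal number is n(3n−1)/2.
Smallest index with value ≥ 58724: n = 199 (giving 59302).
Largest index with value ≤ 509200: n = 582 (giving 507795).
Indices 199 through 582: 384 terms.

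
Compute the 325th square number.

The 325th square number is n² with n = 325.
325² = 105625.

105625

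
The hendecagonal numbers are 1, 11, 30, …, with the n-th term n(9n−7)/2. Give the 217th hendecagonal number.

The 217th hendecagonal number is n(9n−7)/2 with n = 217.
217·(9·217 − 7)/2 = 217·1946/2 = 217·973 = 211141.

211141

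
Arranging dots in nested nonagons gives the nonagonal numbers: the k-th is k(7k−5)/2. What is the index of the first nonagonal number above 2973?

Solve n(7n−5)/2 > 2973 for integer n.
The largest n with value ≤ 2973 is 29 (since 2871 ≤ 2973 < 3075), so the first above is n = 30, value 3075.

30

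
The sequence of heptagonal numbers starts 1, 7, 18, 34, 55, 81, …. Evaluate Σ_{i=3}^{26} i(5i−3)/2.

14968

Σ i(5i−3)/2 = (5Σi² − 3Σi) / 2 over i = 3..26.
Σi = 351 − 3 = 348 and Σi² = 6201 − 5 = 6196.
(5·6196 − 3·348) / 2 = 29936/2 = 14968.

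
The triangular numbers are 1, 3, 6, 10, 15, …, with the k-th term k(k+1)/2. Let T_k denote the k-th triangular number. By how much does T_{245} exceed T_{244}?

245

Consecutive triangular numbers differ by n: T_{245} − T_{244} = 245.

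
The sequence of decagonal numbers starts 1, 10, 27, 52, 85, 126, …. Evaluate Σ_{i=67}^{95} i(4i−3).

762149

Σ i(4i−3) = 4Σi² − 3Σi over i = 67..95.
Σi = 4560 − 2211 = 2349 and Σi² = 290320 − 98021 = 192299.
4·192299 − 3·2349 = 762149.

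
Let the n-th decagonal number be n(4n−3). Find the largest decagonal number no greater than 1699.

Solve n(4n−3) ≤ 1699 for integer n.
n = 20 gives 1540 ≤ 1699, while n = 21 gives 1701 > 1699; so the answer is 1540.

1540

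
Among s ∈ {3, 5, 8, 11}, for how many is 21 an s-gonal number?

2

s = 3: P(3, 6) = 21. ✓
s = 5: P(5, 3) = 12 and P(5, 4) = 22; 21 is not s-gonal.
s = 8: P(8, 3) = 21. ✓
s = 11: P(11, 2) = 11 and P(11, 3) = 30; 21 is not s-gonal.
Hits: s ∈ {3, 8} → 2.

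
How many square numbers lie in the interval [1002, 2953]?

23

The n-th square number is n².
Smallest index with value ≥ 1002: n = 32 (giving 1024).
Largest index with value ≤ 2953: n = 54 (giving 2916).
Indices 32 through 54: 23 terms.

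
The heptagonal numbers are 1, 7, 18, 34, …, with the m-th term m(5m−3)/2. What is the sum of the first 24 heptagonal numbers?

Σ i(5i−3)/2 = (5Σi² − 3Σi) / 2 over i = 1..24.
Σi = 300 and Σi² = 4900.
(5·4900 − 3·300) / 2 = 23600/2 = 11800.

11800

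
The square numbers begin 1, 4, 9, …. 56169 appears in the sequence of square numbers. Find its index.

237

We need n² = 56169, so n = √56169 = 237.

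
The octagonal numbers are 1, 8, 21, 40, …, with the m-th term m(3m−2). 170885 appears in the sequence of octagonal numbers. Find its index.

Set n(3n−2) = 170885, giving 3n² − 2n − 170885 = 0.
So n = (2 + 1432) / 6 = 1434/6 = 239.
Check: 239·(3·239 − 2) = 170885. ✓

239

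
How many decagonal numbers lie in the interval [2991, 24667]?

The n-th decagonal number is n(4n−3).
Smallest index with value ≥ 2991: n = 28 (giving 3052).
Largest index with value ≤ 24667: n = 78 (giving 24102).
Indices 28 through 78: 51 terms.

51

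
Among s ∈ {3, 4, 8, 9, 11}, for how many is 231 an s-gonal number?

1

s = 3: P(3, 21) = 231. ✓
s = 4: P(4, 15) = 225 and P(4, 16) = 256; 231 is not s-gonal.
s = 8: P(8, 9) = 225 and P(8, 10) = 280; 231 is not s-gonal.
s = 9: P(9, 8) = 204 and P(9, 9) = 261; 231 is not s-gonal.
s = 11: P(11, 7) = 196 and P(11, 8) = 260; 231 is not s-gonal.
Hits: s ∈ {3} → 1.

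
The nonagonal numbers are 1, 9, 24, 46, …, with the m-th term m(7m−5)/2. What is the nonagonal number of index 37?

The 37th nonagonal number is n(7n−5)/2 with n = 37.
37·(7·37 − 5)/2 = 37·254/2 = 37·127 = 4699.

4699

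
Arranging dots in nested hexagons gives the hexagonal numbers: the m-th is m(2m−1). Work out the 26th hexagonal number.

26·(2·26 − 1) = 26·51 = 1326.

1326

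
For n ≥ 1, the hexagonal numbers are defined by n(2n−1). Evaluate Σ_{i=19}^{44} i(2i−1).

53703

Σ i(2i−1) = 2Σi² − Σi over i = 19..44.
Σi = 990 − 171 = 819 and Σi² = 29370 − 2109 = 27261.
2·27261 − 1·819 = 53703.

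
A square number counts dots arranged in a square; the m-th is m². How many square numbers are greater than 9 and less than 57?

The n-th square number is n².
Smallest index with value > 9: n = 4 (giving 16).
Largest index with value < 57: n = 7 (giving 49).
Indices 4 through 7: 4 terms.

4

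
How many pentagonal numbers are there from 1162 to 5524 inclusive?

33

The n-th pentagonal number is n(3n−1)/2.
Smallest index with value ≥ 1162: n = 28 (giving 1162).
Largest index with value ≤ 5524: n = 60 (giving 5370).
Indices 28 through 60: 33 terms.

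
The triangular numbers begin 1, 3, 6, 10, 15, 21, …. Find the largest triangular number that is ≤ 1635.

Solve n(n+1)/2 ≤ 1635 for integer n.
n = 56 gives 1596 ≤ 1635, while n = 57 gives 1653 > 1635; so the answer is 1596.

1596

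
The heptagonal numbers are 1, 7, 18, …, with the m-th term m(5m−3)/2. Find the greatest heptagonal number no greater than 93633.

92833

Solve n(5n−3)/2 ≤ 93633 for integer n.
n = 193 gives 92833 ≤ 93633, while n = 194 gives 93799 > 93633; so the answer is 92833.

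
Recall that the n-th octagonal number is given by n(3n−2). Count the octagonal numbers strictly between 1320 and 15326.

The n-th octagonal number is n(3n−2).
Smallest index with value > 1320: n = 22 (giving 1408).
Largest index with value < 15326: n = 71 (giving 14981).
Indices 22 through 71: 50 terms.

50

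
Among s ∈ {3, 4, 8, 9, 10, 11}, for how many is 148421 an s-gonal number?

1

s = 3: P(3, 544) = 148240 and P(3, 545) = 148785; 148421 is not s-gonal.
s = 4: P(4, 385) = 148225 and P(4, 386) = 148996; 148421 is not s-gonal.
s = 8: P(8, 222) = 147408 and P(8, 223) = 148741; 148421 is not s-gonal.
s = 9: P(9, 206) = 148011 and P(9, 207) = 149454; 148421 is not s-gonal.
s = 10: P(10, 193) = 148417 and P(10, 194) = 149962; 148421 is not s-gonal.
s = 11: P(11, 182) = 148421. ✓
Hits: s ∈ {11} → 1.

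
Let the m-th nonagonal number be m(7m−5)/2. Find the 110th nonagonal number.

42075

The 110th nonagonal number is n(7n−5)/2 with n = 110.
110·(7·110 − 5)/2 = 110·765/2 = 42075.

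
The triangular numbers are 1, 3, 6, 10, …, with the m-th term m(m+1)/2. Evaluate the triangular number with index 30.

465

30·31/2 = 930/2 = 465.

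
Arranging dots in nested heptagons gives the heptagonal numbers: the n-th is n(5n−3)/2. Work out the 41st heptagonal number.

The 41st heptagonal number is n(5n−3)/2 with n = 41.
41·(5·41 − 3)/2 = 41·202/2 = 41·101 = 4141.

4141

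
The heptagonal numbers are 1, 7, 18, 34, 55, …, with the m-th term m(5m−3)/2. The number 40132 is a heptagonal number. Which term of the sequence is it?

Set n(5n−3)/2 = 40132, giving 5n² − 3n − 80264 = 0.
So n = (3 + 1267) / 10 = 1270/10 = 127.

127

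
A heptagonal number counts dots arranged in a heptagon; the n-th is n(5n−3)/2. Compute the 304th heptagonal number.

The 304th heptagonal number is n(5n−3)/2 with n = 304.
304·(5·304 − 3)/2 = 304·1517/2 = 230584.

230584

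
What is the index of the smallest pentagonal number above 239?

Solve n(3n−1)/2 > 239 for integer n.
The largest n with value ≤ 239 is 12 (since 210 ≤ 239 < 247), so the first above is n = 13, value 247.

13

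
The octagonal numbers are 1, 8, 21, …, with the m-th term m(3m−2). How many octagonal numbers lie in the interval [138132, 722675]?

The n-th octagonal number is n(3n−2).
Smallest index with value ≥ 138132: n = 215 (giving 138245).
Largest index with value ≤ 722675: n = 491 (giving 722261).
Indices 215 through 491: 277 terms.

277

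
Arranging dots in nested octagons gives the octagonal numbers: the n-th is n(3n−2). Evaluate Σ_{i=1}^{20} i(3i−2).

Σ i(3i−2) = 3Σi² − 2Σi over i = 1..20.
Σi = 210 and Σi² = 2870.
3·2870 − 2·210 = 8190.

8190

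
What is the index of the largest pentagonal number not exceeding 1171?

Solve n(3n−1)/2 ≤ 1171 for integer n.
n = 28 gives 1162 ≤ 1171, while n = 29 gives 1247 > 1171; so the answer is index 28.

28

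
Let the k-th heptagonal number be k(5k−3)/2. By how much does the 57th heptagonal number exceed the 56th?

281

Consecutive heptagonal numbers differ by 5n − 4: here 5·57 − 4 = 281.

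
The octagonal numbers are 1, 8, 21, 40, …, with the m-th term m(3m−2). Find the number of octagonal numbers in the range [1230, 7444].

The n-th octagonal number is n(3n−2).
Smallest index with value ≥ 1230: n = 21 (giving 1281).
Largest index with value ≤ 7444: n = 50 (giving 7400).
Indices 21 through 50: 30 terms.

30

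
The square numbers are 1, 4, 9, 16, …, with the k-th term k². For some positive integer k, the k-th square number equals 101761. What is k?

319

We need n² = 101761, so n = √101761 = 319.
Check: 319² = 101761. ✓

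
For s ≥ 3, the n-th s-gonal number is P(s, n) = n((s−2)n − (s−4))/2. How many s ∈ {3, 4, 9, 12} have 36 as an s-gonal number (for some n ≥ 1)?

2

s = 3: P(3, 8) = 36. ✓
s = 4: P(4, 6) = 36. ✓
s = 9: P(9, 3) = 24 and P(9, 4) = 46; 36 is not s-gonal.
s = 12: P(12, 3) = 33 and P(12, 4) = 64; 36 is not s-gonal.
Hits: s ∈ {3, 4} → 2.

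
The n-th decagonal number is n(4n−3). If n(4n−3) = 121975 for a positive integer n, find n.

Set n(4n−3) = 121975, giving 4n² − 3n − 121975 = 0.
The discriminant is 9 + 16·121975 = 1951609, and √1951609 = 1397.
So n = (3 + 1397) / 8 = 1400/8 = 175.
Check: 175·(4·175 − 3) = 121975. ✓

175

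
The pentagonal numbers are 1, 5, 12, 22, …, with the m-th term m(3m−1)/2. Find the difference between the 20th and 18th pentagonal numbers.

20·(3·20 − 1)/2 = 590 and 18·(3·18 − 1)/2 = 477.
Difference: 590 − 477 = 113.

113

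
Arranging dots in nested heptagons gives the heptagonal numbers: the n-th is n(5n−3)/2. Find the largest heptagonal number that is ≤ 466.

403

Solve n(5n−3)/2 ≤ 466 for integer n.
n = 13 gives 403 ≤ 466, while n = 14 gives 469 > 466; so the answer is 403.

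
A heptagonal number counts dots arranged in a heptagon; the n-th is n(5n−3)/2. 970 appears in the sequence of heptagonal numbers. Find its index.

20

Set n(5n−3)/2 = 970, giving 5n² − 3n − 1940 = 0.
The discriminant is 9 + 40·970 = 38809, and √38809 = 197.
So n = (3 + 197) / 10 = 200/10 = 20.
Check: 20·(5·20 − 3)/2 = 970. ✓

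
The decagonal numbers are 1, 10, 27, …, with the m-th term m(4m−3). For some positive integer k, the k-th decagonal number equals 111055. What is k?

167

Set n(4n−3) = 111055, giving 4n² − 3n − 111055 = 0.
The discriminant is 9 + 16·111055 = 1776889, and √1776889 = 1333.
So n = (3 + 1333) / 8 = 1336/8 = 167.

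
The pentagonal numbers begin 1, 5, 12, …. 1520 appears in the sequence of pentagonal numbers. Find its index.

Set n(3n−1)/2 = 1520, giving 3n² − n − 3040 = 0.
The discriminant is 1 + 24·1520 = 36481, and √36481 = 191.
So n = (1 + 191) / 6 = 192/6 = 32.

32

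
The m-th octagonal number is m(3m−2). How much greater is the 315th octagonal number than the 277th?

315·(3·315 − 2) = 297045 and 277·(3·277 − 2) = 229633.
Difference: 297045 − 229633 = 67412.

67412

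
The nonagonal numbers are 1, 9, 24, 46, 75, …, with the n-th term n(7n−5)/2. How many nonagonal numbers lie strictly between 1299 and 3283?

11

The n-th nonagonal number is n(7n−5)/2.
Smallest index with value > 1299: n = 20 (giving 1350).
Largest index with value < 3283: n = 30 (giving 3075).
Indices 20 through 30: 11 terms.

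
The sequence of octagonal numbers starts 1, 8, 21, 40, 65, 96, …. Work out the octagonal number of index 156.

72696

156·(3·156 − 2) = 156·466 = 72696.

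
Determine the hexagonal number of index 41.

3321

The 41st hexagonal number is n(2n−1) with n = 41.
41·(2·41 − 1) = 41·81 = 3321.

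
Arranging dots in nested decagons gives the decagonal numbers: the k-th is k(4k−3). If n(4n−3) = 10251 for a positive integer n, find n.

Set n(4n−3) = 10251, giving 4n² − 3n − 10251 = 0.
So n = (3 + 405) / 8 = 408/8 = 51.
Check: 51·(4·51 − 3) = 10251. ✓

51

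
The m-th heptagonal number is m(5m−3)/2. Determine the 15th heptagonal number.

540

The 15th heptagonal number is n(5n−3)/2 with n = 15.
15·(5·15 − 3)/2 = 15·72/2 = 15·36 = 540.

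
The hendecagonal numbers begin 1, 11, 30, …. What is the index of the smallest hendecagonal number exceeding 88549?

Solve n(9n−7)/2 > 88549 for integer n.
The largest n with value ≤ 88549 is 140 (since 87710 ≤ 88549 < 88971), so the first above is n = 141, value 88971.

141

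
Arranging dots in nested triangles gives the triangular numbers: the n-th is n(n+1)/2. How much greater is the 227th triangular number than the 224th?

227·228/2 = 25878 and 224·225/2 = 25200.
Difference: 25878 − 25200 = 678.

678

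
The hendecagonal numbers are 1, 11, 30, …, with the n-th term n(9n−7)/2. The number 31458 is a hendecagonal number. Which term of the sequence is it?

Set n(9n−7)/2 = 31458, giving 9n² − 7n − 62916 = 0.
So n = (7 + 1505) / 18 = 1512/18 = 84.

84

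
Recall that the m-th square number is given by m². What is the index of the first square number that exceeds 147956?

385

Solve n² > 147956 for integer n.
The largest n with value ≤ 147956 is 384 (since 147456 ≤ 147956 < 148225), so the first above is n = 385, value 148225.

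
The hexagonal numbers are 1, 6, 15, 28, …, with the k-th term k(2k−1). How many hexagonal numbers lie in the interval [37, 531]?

The n-th hexagonal number is n(2n−1).
Smallest index with value ≥ 37: n = 5 (giving 45).
Largest index with value ≤ 531: n = 16 (giving 496).
Indices 5 through 16: 12 terms.

12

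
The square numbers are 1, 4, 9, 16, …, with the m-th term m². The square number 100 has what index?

We need n² = 100, so n = √100 = 10.
Check: 10² = 100. ✓

10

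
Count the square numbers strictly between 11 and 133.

The n-th square number is n².
Smallest index with value > 11: n = 4 (giving 16).
Largest index with value < 133: n = 11 (giving 121).
Indices 4 through 11: 8 terms.

8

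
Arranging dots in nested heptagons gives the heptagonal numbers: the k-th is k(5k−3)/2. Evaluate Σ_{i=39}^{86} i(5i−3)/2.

Σ i(5i−3)/2 = (5Σi² − 3Σi) / 2 over i = 39..86.
Σi = 3741 − 741 = 3000 and Σi² = 215731 − 19019 = 196712.
(5·196712 − 3·3000) / 2 = 974560/2 = 487280.

487280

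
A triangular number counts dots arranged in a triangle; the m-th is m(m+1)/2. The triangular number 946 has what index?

43

Set n(n+1)/2 = 946, giving n² + n − 1892 = 0.
The discriminant is 1 + 8·946 = 7569, and √7569 = 87.
So n = (-1 + 87) / 2 = 86/2 = 43.
Check: 43·44/2 = 946. ✓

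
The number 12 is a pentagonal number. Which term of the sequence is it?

Set n(3n−1)/2 = 12, giving 3n² − n − 24 = 0.
So n = (1 + 17) / 6 = 18/6 = 3.

3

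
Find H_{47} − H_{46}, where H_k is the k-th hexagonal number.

Consecutive hexagonal numbers differ by 4n − 3: here 4·47 − 3 = 185.

185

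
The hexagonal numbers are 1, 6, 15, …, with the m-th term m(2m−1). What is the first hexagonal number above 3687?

Solve n(2n−1) > 3687 for integer n.
The largest n with value ≤ 3687 is 43 (since 3655 ≤ 3687 < 3828), so the first above is n = 44, value 3828.

3828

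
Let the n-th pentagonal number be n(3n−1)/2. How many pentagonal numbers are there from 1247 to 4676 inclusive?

The n-th pentagonal number is n(3n−1)/2.
Smallest index with value ≥ 1247: n = 29 (giving 1247).
Largest index with value ≤ 4676: n = 56 (giving 4676).
Indices 29 through 56: 28 terms.

28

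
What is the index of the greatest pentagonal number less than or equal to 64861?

Solve n(3n−1)/2 ≤ 64861 for integer n.
n = 208 gives 64792 ≤ 64861, while n = 209 gives 65417 > 64861; so the answer is index 208.

208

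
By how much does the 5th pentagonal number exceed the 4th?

Consecutive pentagonal numbers differ by 3n − 2: here 3·5 − 2 = 13.

13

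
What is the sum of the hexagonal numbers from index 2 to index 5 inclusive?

Σ i(2i−1) = 2Σi² − Σi over i = 2..5.
Σi = 15 − 1 = 14 and Σi² = 55 − 1 = 54.
2·54 − 1·14 = 94.

94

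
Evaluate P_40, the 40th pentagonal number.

40·(3·40 − 1)/2 = 40·119/2 = 2380.

2380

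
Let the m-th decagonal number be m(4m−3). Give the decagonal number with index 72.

20520

72·(4·72 − 3) = 72·285 = 20520.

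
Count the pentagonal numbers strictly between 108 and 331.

The n-th pentagonal number is n(3n−1)/2.
Smallest index with value > 108: n = 9 (giving 117).
Largest index with value < 331: n = 15 (giving 330).
Indices 9 through 15: 7 terms.

7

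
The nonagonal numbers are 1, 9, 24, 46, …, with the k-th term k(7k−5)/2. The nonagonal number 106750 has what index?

Set n(7n−5)/2 = 106750, giving 7n² − 5n − 213500 = 0.
The discriminant is 25 + 56·106750 = 5978025, and √5978025 = 2445.
So n = (5 + 2445) / 14 = 2450/14 = 175.
Check: 175·(7·175 − 5)/2 = 106750. ✓

175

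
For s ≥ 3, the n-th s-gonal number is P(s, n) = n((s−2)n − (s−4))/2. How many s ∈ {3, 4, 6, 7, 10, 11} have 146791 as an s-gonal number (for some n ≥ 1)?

s = 3: P(3, 541) = 146611 and P(3, 542) = 147153; 146791 is not s-gonal.
s = 4: P(4, 383) = 146689 and P(4, 384) = 147456; 146791 is not s-gonal.
s = 6: P(6, 271) = 146611 and P(6, 272) = 147696; 146791 is not s-gonal.
s = 7: P(7, 242) = 146047 and P(7, 243) = 147258; 146791 is not s-gonal.
s = 10: P(10, 191) = 145351 and P(10, 192) = 146880; 146791 is not s-gonal.
s = 11: P(11, 181) = 146791. ✓
Hits: s ∈ {11} → 1.

1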